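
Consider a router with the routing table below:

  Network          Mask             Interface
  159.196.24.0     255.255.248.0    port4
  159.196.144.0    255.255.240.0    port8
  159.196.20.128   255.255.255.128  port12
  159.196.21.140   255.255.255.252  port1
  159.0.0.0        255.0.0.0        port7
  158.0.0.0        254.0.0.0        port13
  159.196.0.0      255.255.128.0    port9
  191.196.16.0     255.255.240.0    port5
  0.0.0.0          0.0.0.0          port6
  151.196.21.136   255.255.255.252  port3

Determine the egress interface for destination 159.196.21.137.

Routes whose prefix contains 159.196.21.137:
  0.0.0.0/0 (default, matches everything) -> port6
  158.0.0.0/7 (158.0.0.0 - 159.255.255.255) -> port13
  159.0.0.0/8 (159.0.0.0 - 159.255.255.255) -> port7
  159.196.0.0/17 (159.196.0.0 - 159.196.127.255) -> port9
More-specific entries that do NOT match:
  159.196.21.140/30 (159.196.21.140 - 159.196.21.143) does not contain 159.196.21.137
  151.196.21.136/30 (151.196.21.136 - 151.196.21.139) does not contain 159.196.21.137
  159.196.20.128/25 (159.196.20.128 - 159.196.20.255) does not contain 159.196.21.137
  159.196.24.0/21 (159.196.24.0 - 159.196.31.255) does not contain 159.196.21.137
  159.196.144.0/20 (159.196.144.0 - 159.196.159.255) does not contain 159.196.21.137
  191.196.16.0/20 (191.196.16.0 - 191.196.31.255) does not contain 159.196.21.137
Longest matching prefix is /17 -> interface port9.

port9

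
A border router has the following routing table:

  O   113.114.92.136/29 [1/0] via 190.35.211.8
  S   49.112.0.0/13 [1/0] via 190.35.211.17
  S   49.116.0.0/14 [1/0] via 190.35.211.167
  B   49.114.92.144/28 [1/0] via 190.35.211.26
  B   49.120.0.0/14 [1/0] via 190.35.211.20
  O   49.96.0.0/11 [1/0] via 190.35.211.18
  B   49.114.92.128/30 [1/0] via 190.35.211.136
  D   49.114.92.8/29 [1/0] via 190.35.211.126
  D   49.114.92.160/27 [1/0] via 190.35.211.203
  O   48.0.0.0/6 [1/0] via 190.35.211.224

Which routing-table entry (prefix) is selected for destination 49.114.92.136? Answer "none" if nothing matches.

Entries matching 49.114.92.136:
  48.0.0.0/6 (48.0.0.0 - 51.255.255.255)
  49.96.0.0/11 (49.96.0.0 - 49.127.255.255)
  49.112.0.0/13 (49.112.0.0 - 49.119.255.255)
Most specific is 49.112.0.0/13.

49.112.0.0/13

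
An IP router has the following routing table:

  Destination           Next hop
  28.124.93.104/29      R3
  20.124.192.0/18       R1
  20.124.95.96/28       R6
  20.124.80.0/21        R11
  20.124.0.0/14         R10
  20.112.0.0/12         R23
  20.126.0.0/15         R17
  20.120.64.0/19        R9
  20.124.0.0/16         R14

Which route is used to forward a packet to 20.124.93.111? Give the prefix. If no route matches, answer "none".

Entries matching 20.124.93.111:
  20.112.0.0/12 (20.112.0.0 - 20.127.255.255)
  20.124.0.0/14 (20.124.0.0 - 20.127.255.255)
  20.124.0.0/16 (20.124.0.0 - 20.124.255.255)
Most specific is 20.124.0.0/16.

20.124.0.0/16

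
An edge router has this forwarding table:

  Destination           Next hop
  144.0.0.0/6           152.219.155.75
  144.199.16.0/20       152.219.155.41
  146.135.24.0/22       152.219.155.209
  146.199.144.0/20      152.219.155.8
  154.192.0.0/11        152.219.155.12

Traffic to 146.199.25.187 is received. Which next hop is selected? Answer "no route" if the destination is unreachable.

152.219.155.75

Routes whose prefix contains 146.199.25.187:
  144.0.0.0/6 (144.0.0.0 - 147.255.255.255) -> 152.219.155.75
More-specific entries that do NOT match:
  146.135.24.0/22 (146.135.24.0 - 146.135.27.255) does not contain 146.199.25.187
  144.199.16.0/20 (144.199.16.0 - 144.199.31.255) does not contain 146.199.25.187
  146.199.144.0/20 (146.199.144.0 - 146.199.159.255) does not contain 146.199.25.187
  154.192.0.0/11 (154.192.0.0 - 154.223.255.255) does not contain 146.199.25.187
Longest matching prefix is /6 -> next hop 152.219.155.75.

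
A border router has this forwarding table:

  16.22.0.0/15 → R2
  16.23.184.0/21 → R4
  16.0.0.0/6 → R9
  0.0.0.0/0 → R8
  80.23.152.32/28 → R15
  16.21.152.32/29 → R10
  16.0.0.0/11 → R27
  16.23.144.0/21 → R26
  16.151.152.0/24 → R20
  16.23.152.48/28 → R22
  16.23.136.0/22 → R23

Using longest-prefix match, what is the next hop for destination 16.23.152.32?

R2

Routes whose prefix contains 16.23.152.32:
  0.0.0.0/0 (default, matches everything) -> R8
  16.0.0.0/6 (16.0.0.0 - 19.255.255.255) -> R9
  16.0.0.0/11 (16.0.0.0 - 16.31.255.255) -> R27
  16.22.0.0/15 (16.22.0.0 - 16.23.255.255) -> R2
More-specific entries that do NOT match:
  16.21.152.32/29 (16.21.152.32 - 16.21.152.39) does not contain 16.23.152.32
  80.23.152.32/28 (80.23.152.32 - 80.23.152.47) does not contain 16.23.152.32
  16.23.152.48/28 (16.23.152.48 - 16.23.152.63) does not contain 16.23.152.32
  16.151.152.0/24 (16.151.152.0 - 16.151.152.255) does not contain 16.23.152.32
  16.23.136.0/22 (16.23.136.0 - 16.23.139.255) does not contain 16.23.152.32
  16.23.184.0/21 (16.23.184.0 - 16.23.191.255) does not contain 16.23.152.32
  16.23.144.0/21 (16.23.144.0 - 16.23.151.255) does not contain 16.23.152.32
Longest matching prefix is /15 -> next hop R2.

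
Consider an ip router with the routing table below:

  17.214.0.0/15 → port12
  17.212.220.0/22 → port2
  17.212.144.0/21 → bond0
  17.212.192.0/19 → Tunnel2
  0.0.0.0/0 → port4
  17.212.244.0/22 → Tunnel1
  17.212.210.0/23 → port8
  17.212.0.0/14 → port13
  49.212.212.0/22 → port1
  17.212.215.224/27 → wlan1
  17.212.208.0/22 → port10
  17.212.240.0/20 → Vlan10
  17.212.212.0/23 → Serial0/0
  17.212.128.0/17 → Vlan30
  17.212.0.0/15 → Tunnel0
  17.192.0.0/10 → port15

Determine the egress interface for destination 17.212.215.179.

Tunnel2

Routes whose prefix contains 17.212.215.179:
  0.0.0.0/0 (default, matches everything) -> port4
  17.192.0.0/10 (17.192.0.0 - 17.255.255.255) -> port15
  17.212.0.0/14 (17.212.0.0 - 17.215.255.255) -> port13
  17.212.0.0/15 (17.212.0.0 - 17.213.255.255) -> Tunnel0
  17.212.128.0/17 (17.212.128.0 - 17.212.255.255) -> Vlan30
  17.212.192.0/19 (17.212.192.0 - 17.212.223.255) -> Tunnel2
More-specific entries that do NOT match:
  17.212.215.224/27 (17.212.215.224 - 17.212.215.255) does not contain 17.212.215.179
  17.212.210.0/23 (17.212.210.0 - 17.212.211.255) does not contain 17.212.215.179
  17.212.212.0/23 (17.212.212.0 - 17.212.213.255) does not contain 17.212.215.179
  17.212.220.0/22 (17.212.220.0 - 17.212.223.255) does not contain 17.212.215.179
  17.212.244.0/22 (17.212.244.0 - 17.212.247.255) does not contain 17.212.215.179
  49.212.212.0/22 (49.212.212.0 - 49.212.215.255) does not contain 17.212.215.179
  17.212.208.0/22 (17.212.208.0 - 17.212.211.255) does not contain 17.212.215.179
  17.212.144.0/21 (17.212.144.0 - 17.212.151.255) does not contain 17.212.215.179
  17.212.240.0/20 (17.212.240.0 - 17.212.255.255) does not contain 17.212.215.179
Longest matching prefix is /19 -> interface Tunnel2.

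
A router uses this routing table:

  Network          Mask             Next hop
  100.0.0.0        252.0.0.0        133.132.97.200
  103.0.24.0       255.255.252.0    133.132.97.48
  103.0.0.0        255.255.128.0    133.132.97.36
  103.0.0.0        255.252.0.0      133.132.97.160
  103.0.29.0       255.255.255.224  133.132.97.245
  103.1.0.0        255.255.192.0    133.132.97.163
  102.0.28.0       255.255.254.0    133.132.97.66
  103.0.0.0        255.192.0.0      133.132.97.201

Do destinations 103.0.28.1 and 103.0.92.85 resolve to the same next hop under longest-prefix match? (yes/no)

103.0.28.1: longest match 103.0.0.0/17 -> 133.132.97.36
103.0.92.85: longest match 103.0.0.0/17 -> 133.132.97.36

yes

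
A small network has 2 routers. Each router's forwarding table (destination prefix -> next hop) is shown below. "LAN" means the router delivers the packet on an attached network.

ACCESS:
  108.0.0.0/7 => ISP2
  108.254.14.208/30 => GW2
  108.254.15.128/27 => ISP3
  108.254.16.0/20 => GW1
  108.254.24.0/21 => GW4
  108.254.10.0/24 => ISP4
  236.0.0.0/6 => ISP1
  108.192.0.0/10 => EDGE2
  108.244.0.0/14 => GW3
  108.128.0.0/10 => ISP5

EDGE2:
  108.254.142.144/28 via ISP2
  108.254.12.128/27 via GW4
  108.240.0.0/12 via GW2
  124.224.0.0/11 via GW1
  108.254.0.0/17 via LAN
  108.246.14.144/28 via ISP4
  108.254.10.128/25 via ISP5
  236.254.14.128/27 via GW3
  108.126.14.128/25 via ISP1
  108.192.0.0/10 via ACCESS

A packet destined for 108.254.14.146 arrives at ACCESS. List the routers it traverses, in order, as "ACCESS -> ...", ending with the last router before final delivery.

ACCESS -> EDGE2

At ACCESS: longest match for 108.254.14.146 is 108.192.0.0/10 -> EDGE2
At EDGE2: longest match for 108.254.14.146 is 108.254.0.0/17 -> LAN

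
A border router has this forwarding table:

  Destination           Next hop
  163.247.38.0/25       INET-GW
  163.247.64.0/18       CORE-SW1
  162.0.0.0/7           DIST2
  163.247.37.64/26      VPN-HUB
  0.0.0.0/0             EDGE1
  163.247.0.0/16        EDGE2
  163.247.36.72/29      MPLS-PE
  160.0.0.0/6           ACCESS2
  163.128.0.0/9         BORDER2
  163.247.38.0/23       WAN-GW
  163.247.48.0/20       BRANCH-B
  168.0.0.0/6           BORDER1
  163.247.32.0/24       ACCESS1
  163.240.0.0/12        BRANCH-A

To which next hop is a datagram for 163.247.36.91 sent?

EDGE2

Routes whose prefix contains 163.247.36.91:
  0.0.0.0/0 (default, matches everything) -> EDGE1
  160.0.0.0/6 (160.0.0.0 - 163.255.255.255) -> ACCESS2
  162.0.0.0/7 (162.0.0.0 - 163.255.255.255) -> DIST2
  163.128.0.0/9 (163.128.0.0 - 163.255.255.255) -> BORDER2
  163.240.0.0/12 (163.240.0.0 - 163.255.255.255) -> BRANCH-A
  163.247.0.0/16 (163.247.0.0 - 163.247.255.255) -> EDGE2
More-specific entries that do NOT match:
  163.247.36.72/29 (163.247.36.72 - 163.247.36.79) does not contain 163.247.36.91
  163.247.37.64/26 (163.247.37.64 - 163.247.37.127) does not contain 163.247.36.91
  163.247.38.0/25 (163.247.38.0 - 163.247.38.127) does not contain 163.247.36.91
  163.247.32.0/24 (163.247.32.0 - 163.247.32.255) does not contain 163.247.36.91
  163.247.38.0/23 (163.247.38.0 - 163.247.39.255) does not contain 163.247.36.91
  163.247.48.0/20 (163.247.48.0 - 163.247.63.255) does not contain 163.247.36.91
  163.247.64.0/18 (163.247.64.0 - 163.247.127.255) does not contain 163.247.36.91
Longest matching prefix is /16 -> next hop EDGE2.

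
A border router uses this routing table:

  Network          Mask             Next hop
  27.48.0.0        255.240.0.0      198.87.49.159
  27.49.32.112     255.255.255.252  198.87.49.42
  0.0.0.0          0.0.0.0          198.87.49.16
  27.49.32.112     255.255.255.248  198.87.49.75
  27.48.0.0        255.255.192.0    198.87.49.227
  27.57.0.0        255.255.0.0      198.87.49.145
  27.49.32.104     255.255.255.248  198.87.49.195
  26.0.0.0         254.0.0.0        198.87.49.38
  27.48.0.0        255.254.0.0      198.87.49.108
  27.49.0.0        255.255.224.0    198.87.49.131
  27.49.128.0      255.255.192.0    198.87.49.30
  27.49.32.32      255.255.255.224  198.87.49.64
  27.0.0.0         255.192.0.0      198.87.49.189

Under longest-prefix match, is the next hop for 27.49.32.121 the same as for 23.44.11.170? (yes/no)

27.49.32.121: longest match 27.48.0.0/15 -> 198.87.49.108
23.44.11.170: longest match 0.0.0.0/0 -> 198.87.49.16

no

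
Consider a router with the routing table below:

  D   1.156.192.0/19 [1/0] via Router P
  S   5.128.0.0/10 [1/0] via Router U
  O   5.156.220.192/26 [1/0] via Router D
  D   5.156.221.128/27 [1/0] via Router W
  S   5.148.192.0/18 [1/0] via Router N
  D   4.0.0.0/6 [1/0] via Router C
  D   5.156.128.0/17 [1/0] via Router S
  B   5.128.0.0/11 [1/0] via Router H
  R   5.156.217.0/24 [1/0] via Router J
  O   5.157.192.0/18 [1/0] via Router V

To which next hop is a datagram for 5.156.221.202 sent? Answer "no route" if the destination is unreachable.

Router S

Routes whose prefix contains 5.156.221.202:
  4.0.0.0/6 (4.0.0.0 - 7.255.255.255) -> Router C
  5.128.0.0/10 (5.128.0.0 - 5.191.255.255) -> Router U
  5.128.0.0/11 (5.128.0.0 - 5.159.255.255) -> Router H
  5.156.128.0/17 (5.156.128.0 - 5.156.255.255) -> Router S
More-specific entries that do NOT match:
  5.156.221.128/27 (5.156.221.128 - 5.156.221.159) does not contain 5.156.221.202
  5.156.220.192/26 (5.156.220.192 - 5.156.220.255) does not contain 5.156.221.202
  5.156.217.0/24 (5.156.217.0 - 5.156.217.255) does not contain 5.156.221.202
  1.156.192.0/19 (1.156.192.0 - 1.156.223.255) does not contain 5.156.221.202
  5.148.192.0/18 (5.148.192.0 - 5.148.255.255) does not contain 5.156.221.202
  5.157.192.0/18 (5.157.192.0 - 5.157.255.255) does not contain 5.156.221.202
Longest matching prefix is /17 -> next hop Router S.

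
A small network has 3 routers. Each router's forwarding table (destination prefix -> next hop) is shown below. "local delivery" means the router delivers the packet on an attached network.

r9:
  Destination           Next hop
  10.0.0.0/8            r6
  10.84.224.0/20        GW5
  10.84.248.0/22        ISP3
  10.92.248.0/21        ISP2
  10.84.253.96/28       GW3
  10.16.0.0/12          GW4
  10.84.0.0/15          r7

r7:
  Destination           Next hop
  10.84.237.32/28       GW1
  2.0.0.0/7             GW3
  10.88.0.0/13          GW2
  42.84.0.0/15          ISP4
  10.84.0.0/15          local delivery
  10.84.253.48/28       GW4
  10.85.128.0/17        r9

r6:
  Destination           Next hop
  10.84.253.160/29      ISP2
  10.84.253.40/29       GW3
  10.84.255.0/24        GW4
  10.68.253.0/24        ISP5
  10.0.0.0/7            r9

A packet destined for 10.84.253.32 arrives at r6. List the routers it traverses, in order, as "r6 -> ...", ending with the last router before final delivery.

r6 -> r9 -> r7

At r6: longest match for 10.84.253.32 is 10.0.0.0/7 -> r9
At r9: longest match for 10.84.253.32 is 10.84.0.0/15 -> r7
At r7: longest match for 10.84.253.32 is 10.84.0.0/15 -> local delivery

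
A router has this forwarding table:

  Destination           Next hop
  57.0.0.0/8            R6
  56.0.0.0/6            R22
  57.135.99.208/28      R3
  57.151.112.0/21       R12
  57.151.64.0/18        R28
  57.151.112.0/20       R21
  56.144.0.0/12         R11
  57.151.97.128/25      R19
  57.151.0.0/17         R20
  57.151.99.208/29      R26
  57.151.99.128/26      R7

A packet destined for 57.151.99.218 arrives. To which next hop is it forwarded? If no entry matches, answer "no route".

Routes whose prefix contains 57.151.99.218:
  56.0.0.0/6 (56.0.0.0 - 59.255.255.255) -> R22
  57.0.0.0/8 (57.0.0.0 - 57.255.255.255) -> R6
  57.151.0.0/17 (57.151.0.0 - 57.151.127.255) -> R20
  57.151.64.0/18 (57.151.64.0 - 57.151.127.255) -> R28
More-specific entries that do NOT match:
  57.151.99.208/29 (57.151.99.208 - 57.151.99.215) does not contain 57.151.99.218
  57.135.99.208/28 (57.135.99.208 - 57.135.99.223) does not contain 57.151.99.218
  57.151.99.128/26 (57.151.99.128 - 57.151.99.191) does not contain 57.151.99.218
  57.151.97.128/25 (57.151.97.128 - 57.151.97.255) does not contain 57.151.99.218
  57.151.112.0/21 (57.151.112.0 - 57.151.119.255) does not contain 57.151.99.218
  57.151.112.0/20 (57.151.112.0 - 57.151.127.255) does not contain 57.151.99.218
Longest matching prefix is /18 -> next hop R28.

R28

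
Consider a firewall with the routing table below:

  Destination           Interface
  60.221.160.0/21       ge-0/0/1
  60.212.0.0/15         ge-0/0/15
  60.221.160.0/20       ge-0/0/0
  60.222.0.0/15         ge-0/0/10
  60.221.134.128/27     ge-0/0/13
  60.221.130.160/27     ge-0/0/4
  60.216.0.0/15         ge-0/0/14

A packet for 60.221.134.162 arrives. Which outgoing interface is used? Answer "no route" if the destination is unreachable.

No entry's prefix contains 60.221.134.162; there is no default route.

no route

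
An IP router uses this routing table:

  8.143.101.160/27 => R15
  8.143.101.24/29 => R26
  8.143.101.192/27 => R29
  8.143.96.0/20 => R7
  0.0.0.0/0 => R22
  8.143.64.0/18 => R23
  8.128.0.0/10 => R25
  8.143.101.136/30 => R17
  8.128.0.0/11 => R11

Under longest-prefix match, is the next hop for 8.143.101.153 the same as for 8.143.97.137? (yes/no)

8.143.101.153: longest match 8.143.96.0/20 -> R7
8.143.97.137: longest match 8.143.96.0/20 -> R7

yes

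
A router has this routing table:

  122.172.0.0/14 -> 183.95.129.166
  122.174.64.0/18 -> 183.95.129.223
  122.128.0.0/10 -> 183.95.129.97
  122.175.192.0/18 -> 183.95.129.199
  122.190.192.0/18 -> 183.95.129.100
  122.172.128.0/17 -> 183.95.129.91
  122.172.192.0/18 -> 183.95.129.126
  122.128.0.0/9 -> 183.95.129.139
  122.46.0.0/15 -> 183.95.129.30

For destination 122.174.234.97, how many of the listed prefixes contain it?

Prefixes containing 122.174.234.97:
  122.128.0.0/9 (122.128.0.0 - 122.255.255.255)
  122.128.0.0/10 (122.128.0.0 - 122.191.255.255)
  122.172.0.0/14 (122.172.0.0 - 122.175.255.255)
Total matching entries: 3.

3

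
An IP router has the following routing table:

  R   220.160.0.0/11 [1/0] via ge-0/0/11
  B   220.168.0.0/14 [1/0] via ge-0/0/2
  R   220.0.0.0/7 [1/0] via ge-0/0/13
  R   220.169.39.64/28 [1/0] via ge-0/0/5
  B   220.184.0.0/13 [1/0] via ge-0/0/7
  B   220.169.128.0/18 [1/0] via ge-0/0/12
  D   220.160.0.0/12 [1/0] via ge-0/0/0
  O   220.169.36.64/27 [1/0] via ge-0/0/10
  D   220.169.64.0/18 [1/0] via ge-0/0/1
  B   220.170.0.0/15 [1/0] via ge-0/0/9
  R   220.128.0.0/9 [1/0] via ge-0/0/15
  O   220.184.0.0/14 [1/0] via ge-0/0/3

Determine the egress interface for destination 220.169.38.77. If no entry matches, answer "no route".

Routes whose prefix contains 220.169.38.77:
  220.0.0.0/7 (220.0.0.0 - 221.255.255.255) -> ge-0/0/13
  220.128.0.0/9 (220.128.0.0 - 220.255.255.255) -> ge-0/0/15
  220.160.0.0/11 (220.160.0.0 - 220.191.255.255) -> ge-0/0/11
  220.160.0.0/12 (220.160.0.0 - 220.175.255.255) -> ge-0/0/0
  220.168.0.0/14 (220.168.0.0 - 220.171.255.255) -> ge-0/0/2
More-specific entries that do NOT match:
  220.169.39.64/28 (220.169.39.64 - 220.169.39.79) does not contain 220.169.38.77
  220.169.36.64/27 (220.169.36.64 - 220.169.36.95) does not contain 220.169.38.77
  220.169.128.0/18 (220.169.128.0 - 220.169.191.255) does not contain 220.169.38.77
  220.169.64.0/18 (220.169.64.0 - 220.169.127.255) does not contain 220.169.38.77
  220.170.0.0/15 (220.170.0.0 - 220.171.255.255) does not contain 220.169.38.77
Longest matching prefix is /14 -> interface ge-0/0/2.

ge-0/0/2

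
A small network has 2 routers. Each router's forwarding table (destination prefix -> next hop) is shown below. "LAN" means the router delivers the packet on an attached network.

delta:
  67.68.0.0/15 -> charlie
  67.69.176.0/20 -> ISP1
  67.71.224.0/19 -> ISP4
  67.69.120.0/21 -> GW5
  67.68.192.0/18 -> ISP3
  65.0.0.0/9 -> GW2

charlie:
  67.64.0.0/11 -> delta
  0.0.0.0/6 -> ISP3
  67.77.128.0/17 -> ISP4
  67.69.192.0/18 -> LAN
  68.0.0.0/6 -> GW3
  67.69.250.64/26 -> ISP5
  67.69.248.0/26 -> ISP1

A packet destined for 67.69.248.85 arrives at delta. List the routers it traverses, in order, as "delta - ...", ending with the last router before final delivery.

delta - charlie

At delta: longest match for 67.69.248.85 is 67.68.0.0/15 -> charlie
At charlie: longest match for 67.69.248.85 is 67.69.192.0/18 -> LAN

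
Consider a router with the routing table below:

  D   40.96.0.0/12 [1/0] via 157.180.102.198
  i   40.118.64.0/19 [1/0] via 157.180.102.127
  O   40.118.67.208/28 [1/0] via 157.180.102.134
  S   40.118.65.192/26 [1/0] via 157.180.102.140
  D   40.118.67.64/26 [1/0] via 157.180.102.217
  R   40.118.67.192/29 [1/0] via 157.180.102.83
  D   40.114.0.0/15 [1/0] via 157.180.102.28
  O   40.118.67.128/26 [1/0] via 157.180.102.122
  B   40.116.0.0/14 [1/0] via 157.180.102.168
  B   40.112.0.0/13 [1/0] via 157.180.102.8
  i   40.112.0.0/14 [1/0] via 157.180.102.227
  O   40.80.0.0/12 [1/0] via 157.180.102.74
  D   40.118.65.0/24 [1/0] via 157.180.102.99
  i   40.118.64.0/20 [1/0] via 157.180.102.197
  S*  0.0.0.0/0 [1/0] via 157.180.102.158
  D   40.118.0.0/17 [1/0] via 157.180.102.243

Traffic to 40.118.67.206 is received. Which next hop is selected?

Routes whose prefix contains 40.118.67.206:
  0.0.0.0/0 (default, matches everything) -> 157.180.102.158
  40.112.0.0/13 (40.112.0.0 - 40.119.255.255) -> 157.180.102.8
  40.116.0.0/14 (40.116.0.0 - 40.119.255.255) -> 157.180.102.168
  40.118.0.0/17 (40.118.0.0 - 40.118.127.255) -> 157.180.102.243
  40.118.64.0/19 (40.118.64.0 - 40.118.95.255) -> 157.180.102.127
  40.118.64.0/20 (40.118.64.0 - 40.118.79.255) -> 157.180.102.197
More-specific entries that do NOT match:
  40.118.67.192/29 (40.118.67.192 - 40.118.67.199) does not contain 40.118.67.206
  40.118.67.208/28 (40.118.67.208 - 40.118.67.223) does not contain 40.118.67.206
  40.118.65.192/26 (40.118.65.192 - 40.118.65.255) does not contain 40.118.67.206
  40.118.67.64/26 (40.118.67.64 - 40.118.67.127) does not contain 40.118.67.206
  40.118.67.128/26 (40.118.67.128 - 40.118.67.191) does not contain 40.118.67.206
  40.118.65.0/24 (40.118.65.0 - 40.118.65.255) does not contain 40.118.67.206
Longest matching prefix is /20 -> next hop 157.180.102.197.

157.180.102.197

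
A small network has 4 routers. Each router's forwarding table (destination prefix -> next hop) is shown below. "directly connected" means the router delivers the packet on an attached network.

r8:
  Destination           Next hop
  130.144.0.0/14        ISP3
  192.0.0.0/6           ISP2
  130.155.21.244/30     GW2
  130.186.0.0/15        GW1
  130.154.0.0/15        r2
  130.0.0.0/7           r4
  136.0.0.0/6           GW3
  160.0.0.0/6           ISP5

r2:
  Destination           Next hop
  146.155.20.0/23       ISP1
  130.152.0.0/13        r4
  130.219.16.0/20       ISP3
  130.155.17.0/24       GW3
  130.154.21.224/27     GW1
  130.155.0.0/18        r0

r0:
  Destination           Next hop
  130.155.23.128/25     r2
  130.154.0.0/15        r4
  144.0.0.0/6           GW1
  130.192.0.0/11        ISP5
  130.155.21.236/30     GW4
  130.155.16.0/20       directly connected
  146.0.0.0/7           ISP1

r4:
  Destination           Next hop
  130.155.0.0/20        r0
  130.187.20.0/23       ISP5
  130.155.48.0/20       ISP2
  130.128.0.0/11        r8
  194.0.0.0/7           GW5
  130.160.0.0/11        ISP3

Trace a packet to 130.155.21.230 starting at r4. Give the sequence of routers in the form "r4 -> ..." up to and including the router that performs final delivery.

r4 -> r8 -> r2 -> r0

At r4: longest match for 130.155.21.230 is 130.128.0.0/11 -> r8
At r8: longest match for 130.155.21.230 is 130.154.0.0/15 -> r2
At r2: longest match for 130.155.21.230 is 130.155.0.0/18 -> r0
At r0: longest match for 130.155.21.230 is 130.155.16.0/20 -> directly connected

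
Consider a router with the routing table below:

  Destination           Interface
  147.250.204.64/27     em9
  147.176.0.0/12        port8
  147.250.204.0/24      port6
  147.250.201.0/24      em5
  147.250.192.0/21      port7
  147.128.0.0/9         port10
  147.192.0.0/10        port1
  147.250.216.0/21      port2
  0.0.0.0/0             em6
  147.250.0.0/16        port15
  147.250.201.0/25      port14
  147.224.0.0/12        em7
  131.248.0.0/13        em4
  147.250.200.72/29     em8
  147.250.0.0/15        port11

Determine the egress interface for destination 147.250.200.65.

port15

Routes whose prefix contains 147.250.200.65:
  0.0.0.0/0 (default, matches everything) -> em6
  147.128.0.0/9 (147.128.0.0 - 147.255.255.255) -> port10
  147.192.0.0/10 (147.192.0.0 - 147.255.255.255) -> port1
  147.250.0.0/15 (147.250.0.0 - 147.251.255.255) -> port11
  147.250.0.0/16 (147.250.0.0 - 147.250.255.255) -> port15
More-specific entries that do NOT match:
  147.250.200.72/29 (147.250.200.72 - 147.250.200.79) does not contain 147.250.200.65
  147.250.204.64/27 (147.250.204.64 - 147.250.204.95) does not contain 147.250.200.65
  147.250.201.0/25 (147.250.201.0 - 147.250.201.127) does not contain 147.250.200.65
  147.250.204.0/24 (147.250.204.0 - 147.250.204.255) does not contain 147.250.200.65
  147.250.201.0/24 (147.250.201.0 - 147.250.201.255) does not contain 147.250.200.65
  147.250.192.0/21 (147.250.192.0 - 147.250.199.255) does not contain 147.250.200.65
  147.250.216.0/21 (147.250.216.0 - 147.250.223.255) does not contain 147.250.200.65
Longest matching prefix is /16 -> interface port15.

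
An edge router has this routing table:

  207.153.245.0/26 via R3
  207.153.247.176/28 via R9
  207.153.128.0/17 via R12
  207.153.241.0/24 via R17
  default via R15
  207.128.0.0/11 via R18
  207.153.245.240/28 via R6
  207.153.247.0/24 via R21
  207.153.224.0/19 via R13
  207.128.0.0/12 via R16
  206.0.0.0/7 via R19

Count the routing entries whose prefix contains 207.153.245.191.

Prefixes containing 207.153.245.191:
  0.0.0.0/0 (default, matches everything)
  206.0.0.0/7 (206.0.0.0 - 207.255.255.255)
  207.128.0.0/11 (207.128.0.0 - 207.159.255.255)
  207.153.128.0/17 (207.153.128.0 - 207.153.255.255)
  207.153.224.0/19 (207.153.224.0 - 207.153.255.255)
Total matching entries: 5.

5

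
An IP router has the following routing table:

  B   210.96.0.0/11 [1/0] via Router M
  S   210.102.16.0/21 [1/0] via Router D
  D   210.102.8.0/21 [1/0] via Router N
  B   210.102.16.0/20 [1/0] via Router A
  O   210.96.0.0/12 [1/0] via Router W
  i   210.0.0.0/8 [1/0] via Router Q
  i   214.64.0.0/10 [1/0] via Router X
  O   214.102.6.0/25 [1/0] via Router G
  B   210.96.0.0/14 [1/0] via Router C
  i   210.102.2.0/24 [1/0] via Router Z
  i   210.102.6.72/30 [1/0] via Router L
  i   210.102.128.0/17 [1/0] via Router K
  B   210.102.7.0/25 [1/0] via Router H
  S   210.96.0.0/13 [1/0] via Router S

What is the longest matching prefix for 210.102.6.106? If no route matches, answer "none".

Entries matching 210.102.6.106:
  210.0.0.0/8 (210.0.0.0 - 210.255.255.255)
  210.96.0.0/11 (210.96.0.0 - 210.127.255.255)
  210.96.0.0/12 (210.96.0.0 - 210.111.255.255)
  210.96.0.0/13 (210.96.0.0 - 210.103.255.255)
Most specific is 210.96.0.0/13.

210.96.0.0/13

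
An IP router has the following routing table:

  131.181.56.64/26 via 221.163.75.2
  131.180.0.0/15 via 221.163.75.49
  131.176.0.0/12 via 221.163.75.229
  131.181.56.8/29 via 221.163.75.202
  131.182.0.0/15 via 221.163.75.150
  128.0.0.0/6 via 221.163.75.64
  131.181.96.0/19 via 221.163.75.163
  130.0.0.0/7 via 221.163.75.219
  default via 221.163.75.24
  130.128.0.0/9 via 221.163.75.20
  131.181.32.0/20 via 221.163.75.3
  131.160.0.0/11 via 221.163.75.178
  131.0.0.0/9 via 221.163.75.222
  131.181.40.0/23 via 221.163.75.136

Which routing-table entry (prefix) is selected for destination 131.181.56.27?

131.180.0.0/15

Entries matching 131.181.56.27:
  0.0.0.0/0 (default, matches everything)
  128.0.0.0/6 (128.0.0.0 - 131.255.255.255)
  130.0.0.0/7 (130.0.0.0 - 131.255.255.255)
  131.160.0.0/11 (131.160.0.0 - 131.191.255.255)
  131.176.0.0/12 (131.176.0.0 - 131.191.255.255)
  131.180.0.0/15 (131.180.0.0 - 131.181.255.255)
Most specific is 131.180.0.0/15.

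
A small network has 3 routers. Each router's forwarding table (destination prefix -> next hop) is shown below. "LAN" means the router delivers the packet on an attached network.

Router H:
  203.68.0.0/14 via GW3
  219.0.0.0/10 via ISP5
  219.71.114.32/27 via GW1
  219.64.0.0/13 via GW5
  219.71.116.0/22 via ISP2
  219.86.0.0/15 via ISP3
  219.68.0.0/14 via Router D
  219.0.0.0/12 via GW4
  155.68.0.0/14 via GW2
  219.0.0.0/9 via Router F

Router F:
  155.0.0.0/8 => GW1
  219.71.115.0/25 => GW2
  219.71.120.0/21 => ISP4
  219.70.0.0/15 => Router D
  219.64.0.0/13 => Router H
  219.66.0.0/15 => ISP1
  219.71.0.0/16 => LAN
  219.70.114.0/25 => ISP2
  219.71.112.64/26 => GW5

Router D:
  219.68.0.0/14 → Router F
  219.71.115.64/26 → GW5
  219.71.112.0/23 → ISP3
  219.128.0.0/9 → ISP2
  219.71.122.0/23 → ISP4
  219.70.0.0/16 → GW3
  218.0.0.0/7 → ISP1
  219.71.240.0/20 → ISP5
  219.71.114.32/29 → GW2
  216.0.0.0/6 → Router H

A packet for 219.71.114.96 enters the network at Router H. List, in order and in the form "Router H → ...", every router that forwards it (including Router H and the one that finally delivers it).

Router H → Router D → Router F

At Router H: longest match for 219.71.114.96 is 219.68.0.0/14 -> Router D
At Router D: longest match for 219.71.114.96 is 219.68.0.0/14 -> Router F
At Router F: longest match for 219.71.114.96 is 219.71.0.0/16 -> LAN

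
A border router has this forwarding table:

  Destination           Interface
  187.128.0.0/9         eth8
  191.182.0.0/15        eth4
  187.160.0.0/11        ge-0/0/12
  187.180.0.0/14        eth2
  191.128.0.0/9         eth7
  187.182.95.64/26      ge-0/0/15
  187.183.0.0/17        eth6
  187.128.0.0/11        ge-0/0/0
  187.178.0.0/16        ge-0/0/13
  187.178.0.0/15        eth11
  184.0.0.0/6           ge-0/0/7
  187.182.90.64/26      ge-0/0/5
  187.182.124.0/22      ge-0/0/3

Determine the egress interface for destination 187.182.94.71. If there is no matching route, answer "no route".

Routes whose prefix contains 187.182.94.71:
  184.0.0.0/6 (184.0.0.0 - 187.255.255.255) -> ge-0/0/7
  187.128.0.0/9 (187.128.0.0 - 187.255.255.255) -> eth8
  187.160.0.0/11 (187.160.0.0 - 187.191.255.255) -> ge-0/0/12
  187.180.0.0/14 (187.180.0.0 - 187.183.255.255) -> eth2
More-specific entries that do NOT match:
  187.182.95.64/26 (187.182.95.64 - 187.182.95.127) does not contain 187.182.94.71
  187.182.90.64/26 (187.182.90.64 - 187.182.90.127) does not contain 187.182.94.71
  187.182.124.0/22 (187.182.124.0 - 187.182.127.255) does not contain 187.182.94.71
  187.183.0.0/17 (187.183.0.0 - 187.183.127.255) does not contain 187.182.94.71
  187.178.0.0/16 (187.178.0.0 - 187.178.255.255) does not contain 187.182.94.71
  191.182.0.0/15 (191.182.0.0 - 191.183.255.255) does not contain 187.182.94.71
  187.178.0.0/15 (187.178.0.0 - 187.179.255.255) does not contain 187.182.94.71
Longest matching prefix is /14 -> interface eth2.

eth2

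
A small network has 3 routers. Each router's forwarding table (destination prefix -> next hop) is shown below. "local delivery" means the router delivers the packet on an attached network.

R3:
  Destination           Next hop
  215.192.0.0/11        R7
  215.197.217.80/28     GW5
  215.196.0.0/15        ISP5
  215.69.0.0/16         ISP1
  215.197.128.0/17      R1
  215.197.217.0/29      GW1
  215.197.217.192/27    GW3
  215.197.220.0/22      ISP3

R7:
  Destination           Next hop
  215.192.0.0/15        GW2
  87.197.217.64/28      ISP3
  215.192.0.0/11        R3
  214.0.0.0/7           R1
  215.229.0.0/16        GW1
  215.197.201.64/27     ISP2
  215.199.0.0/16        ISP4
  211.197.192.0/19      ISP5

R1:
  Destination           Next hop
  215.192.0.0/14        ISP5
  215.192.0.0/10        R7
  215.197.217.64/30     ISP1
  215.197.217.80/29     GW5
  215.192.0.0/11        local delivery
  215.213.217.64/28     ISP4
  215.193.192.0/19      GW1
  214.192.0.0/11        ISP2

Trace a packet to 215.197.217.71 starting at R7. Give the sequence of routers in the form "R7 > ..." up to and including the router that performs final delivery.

R7 > R3 > R1

At R7: longest match for 215.197.217.71 is 215.192.0.0/11 -> R3
At R3: longest match for 215.197.217.71 is 215.197.128.0/17 -> R1
At R1: longest match for 215.197.217.71 is 215.192.0.0/11 -> local delivery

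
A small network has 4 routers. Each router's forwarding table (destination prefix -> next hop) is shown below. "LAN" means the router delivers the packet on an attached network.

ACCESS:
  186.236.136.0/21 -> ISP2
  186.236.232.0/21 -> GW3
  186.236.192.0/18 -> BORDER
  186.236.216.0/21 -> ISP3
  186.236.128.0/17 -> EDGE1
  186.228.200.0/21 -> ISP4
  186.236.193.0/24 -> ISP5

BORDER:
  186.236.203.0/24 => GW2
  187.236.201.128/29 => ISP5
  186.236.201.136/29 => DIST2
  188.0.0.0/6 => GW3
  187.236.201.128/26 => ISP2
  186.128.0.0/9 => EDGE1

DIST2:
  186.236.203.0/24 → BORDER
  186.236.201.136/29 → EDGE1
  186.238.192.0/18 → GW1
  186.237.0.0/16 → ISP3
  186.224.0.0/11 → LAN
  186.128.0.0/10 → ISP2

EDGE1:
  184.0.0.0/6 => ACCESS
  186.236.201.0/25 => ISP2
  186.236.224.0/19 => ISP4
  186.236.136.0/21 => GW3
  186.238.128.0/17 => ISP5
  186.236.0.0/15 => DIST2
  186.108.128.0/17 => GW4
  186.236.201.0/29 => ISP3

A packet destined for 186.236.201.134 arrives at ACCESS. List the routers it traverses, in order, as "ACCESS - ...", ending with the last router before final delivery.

At ACCESS: longest match for 186.236.201.134 is 186.236.192.0/18 -> BORDER
At BORDER: longest match for 186.236.201.134 is 186.128.0.0/9 -> EDGE1
At EDGE1: longest match for 186.236.201.134 is 186.236.0.0/15 -> DIST2
At DIST2: longest match for 186.236.201.134 is 186.224.0.0/11 -> LAN

ACCESS - BORDER - EDGE1 - DIST2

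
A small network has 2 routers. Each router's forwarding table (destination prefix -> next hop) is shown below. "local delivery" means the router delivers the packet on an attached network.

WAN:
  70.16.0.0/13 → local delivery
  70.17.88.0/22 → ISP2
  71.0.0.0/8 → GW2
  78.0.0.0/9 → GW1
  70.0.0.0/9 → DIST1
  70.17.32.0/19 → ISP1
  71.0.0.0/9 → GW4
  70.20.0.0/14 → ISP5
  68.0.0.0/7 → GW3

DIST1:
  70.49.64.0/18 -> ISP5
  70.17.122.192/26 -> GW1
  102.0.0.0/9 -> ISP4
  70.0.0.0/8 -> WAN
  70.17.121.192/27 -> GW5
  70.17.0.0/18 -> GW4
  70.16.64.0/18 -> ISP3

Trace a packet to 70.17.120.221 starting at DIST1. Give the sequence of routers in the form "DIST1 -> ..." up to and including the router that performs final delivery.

At DIST1: longest match for 70.17.120.221 is 70.0.0.0/8 -> WAN
At WAN: longest match for 70.17.120.221 is 70.16.0.0/13 -> local delivery

DIST1 -> WAN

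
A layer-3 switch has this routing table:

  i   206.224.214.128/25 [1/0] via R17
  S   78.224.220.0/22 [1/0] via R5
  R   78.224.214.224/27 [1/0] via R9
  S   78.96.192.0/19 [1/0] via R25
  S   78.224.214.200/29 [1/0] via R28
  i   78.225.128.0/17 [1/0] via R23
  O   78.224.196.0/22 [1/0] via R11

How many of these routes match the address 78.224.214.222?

No listed prefix contains 78.224.214.222.
Total matching entries: 0.

0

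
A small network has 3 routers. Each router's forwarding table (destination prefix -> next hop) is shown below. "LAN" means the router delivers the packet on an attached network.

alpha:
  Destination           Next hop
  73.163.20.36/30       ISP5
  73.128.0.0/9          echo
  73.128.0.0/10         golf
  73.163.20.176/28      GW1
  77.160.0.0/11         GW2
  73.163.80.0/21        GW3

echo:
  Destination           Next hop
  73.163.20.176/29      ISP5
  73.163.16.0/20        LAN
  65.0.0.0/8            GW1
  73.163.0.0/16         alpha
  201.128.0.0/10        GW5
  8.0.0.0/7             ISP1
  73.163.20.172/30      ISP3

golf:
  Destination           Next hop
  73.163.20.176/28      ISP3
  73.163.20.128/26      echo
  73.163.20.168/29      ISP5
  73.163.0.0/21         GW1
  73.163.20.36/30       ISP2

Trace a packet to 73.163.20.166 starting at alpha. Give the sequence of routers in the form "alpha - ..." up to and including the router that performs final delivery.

At alpha: longest match for 73.163.20.166 is 73.128.0.0/10 -> golf
At golf: longest match for 73.163.20.166 is 73.163.20.128/26 -> echo
At echo: longest match for 73.163.20.166 is 73.163.16.0/20 -> LAN

alpha - golf - echo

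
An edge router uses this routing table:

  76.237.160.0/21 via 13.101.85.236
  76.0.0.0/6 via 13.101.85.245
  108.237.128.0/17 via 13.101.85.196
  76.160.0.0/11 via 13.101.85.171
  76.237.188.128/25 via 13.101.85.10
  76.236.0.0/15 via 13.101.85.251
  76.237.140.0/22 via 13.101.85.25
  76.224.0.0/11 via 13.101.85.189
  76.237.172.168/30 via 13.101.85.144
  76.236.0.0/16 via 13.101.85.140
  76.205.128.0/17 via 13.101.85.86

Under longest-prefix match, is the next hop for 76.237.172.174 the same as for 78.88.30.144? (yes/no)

76.237.172.174: longest match 76.236.0.0/15 -> 13.101.85.251
78.88.30.144: longest match 76.0.0.0/6 -> 13.101.85.245

no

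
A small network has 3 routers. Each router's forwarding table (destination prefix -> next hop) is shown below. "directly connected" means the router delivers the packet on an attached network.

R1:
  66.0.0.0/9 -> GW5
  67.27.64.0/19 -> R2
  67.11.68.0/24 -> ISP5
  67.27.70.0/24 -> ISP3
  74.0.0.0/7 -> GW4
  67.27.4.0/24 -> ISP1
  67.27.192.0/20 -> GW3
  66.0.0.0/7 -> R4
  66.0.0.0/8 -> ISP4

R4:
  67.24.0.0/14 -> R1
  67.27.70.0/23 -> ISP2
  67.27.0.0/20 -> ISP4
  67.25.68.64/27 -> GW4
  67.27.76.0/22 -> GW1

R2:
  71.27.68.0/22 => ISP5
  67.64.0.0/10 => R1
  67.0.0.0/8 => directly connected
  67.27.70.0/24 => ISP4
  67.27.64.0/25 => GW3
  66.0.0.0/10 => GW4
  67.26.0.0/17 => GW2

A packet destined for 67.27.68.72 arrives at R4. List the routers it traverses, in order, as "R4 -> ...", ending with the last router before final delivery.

R4 -> R1 -> R2

At R4: longest match for 67.27.68.72 is 67.24.0.0/14 -> R1
At R1: longest match for 67.27.68.72 is 67.27.64.0/19 -> R2
At R2: longest match for 67.27.68.72 is 67.0.0.0/8 -> directly connected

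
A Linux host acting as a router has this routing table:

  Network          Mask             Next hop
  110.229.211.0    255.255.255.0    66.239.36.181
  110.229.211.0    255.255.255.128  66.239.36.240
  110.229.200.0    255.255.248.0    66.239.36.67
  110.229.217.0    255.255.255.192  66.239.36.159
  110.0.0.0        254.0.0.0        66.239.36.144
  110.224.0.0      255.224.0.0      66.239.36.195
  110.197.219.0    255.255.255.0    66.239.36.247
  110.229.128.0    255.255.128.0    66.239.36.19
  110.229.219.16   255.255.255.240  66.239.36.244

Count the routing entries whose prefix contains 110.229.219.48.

3

Prefixes containing 110.229.219.48:
  110.0.0.0/7 (110.0.0.0 - 111.255.255.255)
  110.224.0.0/11 (110.224.0.0 - 110.255.255.255)
  110.229.128.0/17 (110.229.128.0 - 110.229.255.255)
Total matching entries: 3.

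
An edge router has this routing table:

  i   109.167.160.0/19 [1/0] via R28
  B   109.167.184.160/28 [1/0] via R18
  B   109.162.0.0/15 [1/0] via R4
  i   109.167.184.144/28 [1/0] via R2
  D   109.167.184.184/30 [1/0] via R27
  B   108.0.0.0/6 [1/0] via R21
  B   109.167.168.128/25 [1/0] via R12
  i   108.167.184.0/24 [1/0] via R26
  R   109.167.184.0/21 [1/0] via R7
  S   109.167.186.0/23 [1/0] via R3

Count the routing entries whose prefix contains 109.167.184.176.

3

Prefixes containing 109.167.184.176:
  108.0.0.0/6 (108.0.0.0 - 111.255.255.255)
  109.167.160.0/19 (109.167.160.0 - 109.167.191.255)
  109.167.184.0/21 (109.167.184.0 - 109.167.191.255)
Total matching entries: 3.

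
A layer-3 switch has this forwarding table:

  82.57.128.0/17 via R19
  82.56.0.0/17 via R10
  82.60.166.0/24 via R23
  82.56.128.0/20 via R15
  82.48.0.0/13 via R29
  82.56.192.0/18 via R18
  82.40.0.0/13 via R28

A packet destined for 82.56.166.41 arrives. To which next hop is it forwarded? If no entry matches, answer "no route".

No entry's prefix contains 82.56.166.41; there is no default route.

no route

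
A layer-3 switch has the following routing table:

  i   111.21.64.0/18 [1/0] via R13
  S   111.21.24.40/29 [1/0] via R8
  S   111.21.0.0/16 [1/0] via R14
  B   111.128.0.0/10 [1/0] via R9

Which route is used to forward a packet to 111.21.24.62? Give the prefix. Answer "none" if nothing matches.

Entries matching 111.21.24.62:
  111.21.0.0/16 (111.21.0.0 - 111.21.255.255)
Most specific is 111.21.0.0/16.

111.21.0.0/16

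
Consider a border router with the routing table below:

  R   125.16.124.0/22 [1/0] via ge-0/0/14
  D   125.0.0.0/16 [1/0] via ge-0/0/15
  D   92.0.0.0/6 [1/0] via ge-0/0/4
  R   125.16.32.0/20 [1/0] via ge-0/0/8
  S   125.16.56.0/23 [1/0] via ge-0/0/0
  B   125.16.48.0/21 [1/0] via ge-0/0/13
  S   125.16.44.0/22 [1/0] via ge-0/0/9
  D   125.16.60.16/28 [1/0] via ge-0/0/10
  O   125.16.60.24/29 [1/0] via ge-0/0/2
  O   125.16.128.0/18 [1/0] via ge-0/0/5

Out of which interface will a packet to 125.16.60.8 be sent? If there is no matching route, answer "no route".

No entry's prefix contains 125.16.60.8; there is no default route.

no route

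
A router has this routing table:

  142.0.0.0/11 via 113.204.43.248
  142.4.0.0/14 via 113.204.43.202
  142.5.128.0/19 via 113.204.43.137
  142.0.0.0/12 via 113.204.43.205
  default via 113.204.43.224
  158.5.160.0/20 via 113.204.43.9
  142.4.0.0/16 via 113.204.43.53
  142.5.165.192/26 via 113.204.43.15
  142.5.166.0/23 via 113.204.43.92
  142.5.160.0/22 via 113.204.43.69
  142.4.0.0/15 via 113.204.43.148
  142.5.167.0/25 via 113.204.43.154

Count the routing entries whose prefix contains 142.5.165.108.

Prefixes containing 142.5.165.108:
  0.0.0.0/0 (default, matches everything)
  142.0.0.0/11 (142.0.0.0 - 142.31.255.255)
  142.0.0.0/12 (142.0.0.0 - 142.15.255.255)
  142.4.0.0/14 (142.4.0.0 - 142.7.255.255)
  142.4.0.0/15 (142.4.0.0 - 142.5.255.255)
Total matching entries: 5.

5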